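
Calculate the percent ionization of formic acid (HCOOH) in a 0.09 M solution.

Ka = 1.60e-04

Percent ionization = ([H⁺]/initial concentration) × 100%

Using Ka equilibrium: x² + Ka×x - Ka×C = 0. Solving: [H⁺] = 3.7156e-03. Percent = (3.7156e-03/0.09) × 100

Percent ionization = 4.13%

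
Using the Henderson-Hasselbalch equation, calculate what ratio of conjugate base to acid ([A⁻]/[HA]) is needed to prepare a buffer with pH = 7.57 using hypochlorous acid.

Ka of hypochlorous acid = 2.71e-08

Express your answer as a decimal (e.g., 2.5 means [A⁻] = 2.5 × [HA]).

pKa = -log(2.71e-08) = 7.5670. pH = pKa + log([A⁻]/[HA]), so log([A⁻]/[HA]) = pH − pKa = 7.57 − 7.5670 = 0.0030. [A⁻]/[HA] = 10^(0.0030) = 1.01

[A⁻]/[HA] = 1.01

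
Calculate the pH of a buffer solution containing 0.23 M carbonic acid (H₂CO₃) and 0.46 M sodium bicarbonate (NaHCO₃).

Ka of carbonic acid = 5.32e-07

pKa = -log(5.32e-07) = 6.27. pH = pKa + log([A⁻]/[HA]) = 6.27 + log(0.46/0.23)

pH = 6.58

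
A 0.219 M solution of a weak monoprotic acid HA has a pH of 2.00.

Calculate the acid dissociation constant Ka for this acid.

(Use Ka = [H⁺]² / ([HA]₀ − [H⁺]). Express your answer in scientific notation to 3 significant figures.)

[H⁺] = 10^(−pH) = 10^(−2.00) = 1.000e-02 M. For HA ⇌ H⁺ + A⁻, Ka = [H⁺][A⁻]/[HA] = [H⁺]² / ([HA]₀ − [H⁺]) = (1.000e-02)² / (0.219 − 1.000e-02) = 4.78e-04.

K_a = 4.78e-04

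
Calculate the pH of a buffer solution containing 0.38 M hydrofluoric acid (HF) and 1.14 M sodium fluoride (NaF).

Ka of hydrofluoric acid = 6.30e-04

pKa = -log(6.30e-04) = 3.20. pH = pKa + log([A⁻]/[HA]) = 3.20 + log(1.14/0.38)

pH = 3.68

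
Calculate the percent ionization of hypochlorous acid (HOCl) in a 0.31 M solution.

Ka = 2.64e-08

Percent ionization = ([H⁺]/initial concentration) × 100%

Using Ka equilibrium: x² + Ka×x - Ka×C = 0. Solving: [H⁺] = 9.0452e-05. Percent = (9.0452e-05/0.31) × 100

Percent ionization = 0.0292%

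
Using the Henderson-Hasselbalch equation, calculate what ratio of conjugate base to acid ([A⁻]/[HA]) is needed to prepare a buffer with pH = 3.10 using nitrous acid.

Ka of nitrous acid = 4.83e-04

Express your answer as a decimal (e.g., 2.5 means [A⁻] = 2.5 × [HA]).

pKa = -log(4.83e-04) = 3.3161. pH = pKa + log([A⁻]/[HA]), so log([A⁻]/[HA]) = pH − pKa = 3.10 − 3.3161 = -0.2161. [A⁻]/[HA] = 10^(-0.2161) = 0.608

[A⁻]/[HA] = 0.608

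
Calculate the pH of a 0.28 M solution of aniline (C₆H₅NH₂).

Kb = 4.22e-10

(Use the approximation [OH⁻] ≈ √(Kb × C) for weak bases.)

[OH⁻] = √(Kb × C) = √(4.22e-10 × 0.28) = 1.0870e-05. pOH = 4.96, pH = 14 - pOH

pH = 9.04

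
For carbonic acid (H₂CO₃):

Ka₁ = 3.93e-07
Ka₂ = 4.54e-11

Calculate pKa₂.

pKa₂ = -log(Ka₂) = -log(4.54e-11) = 10.34.

pK_{a2} = 10.34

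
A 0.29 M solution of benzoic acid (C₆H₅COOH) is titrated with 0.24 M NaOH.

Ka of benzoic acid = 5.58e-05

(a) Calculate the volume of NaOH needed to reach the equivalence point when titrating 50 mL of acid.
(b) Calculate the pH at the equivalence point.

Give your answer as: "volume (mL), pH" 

moles acid = 0.29 × 50/1000 = 0.0145 mol; V_base = moles/0.24 × 1000 = 60.4 mL. At equivalence only the conjugate base is present: [A⁻] = 0.0145/0.110 = 1.3132e-01 M. Kb = Kw/Ka = 1.79e-10; [OH⁻] = √(Kb × [A⁻]) = 4.8512e-06; pOH = 5.31; pH = 14 - pOH = 8.69.

V = 60.4 mL, pH = 8.69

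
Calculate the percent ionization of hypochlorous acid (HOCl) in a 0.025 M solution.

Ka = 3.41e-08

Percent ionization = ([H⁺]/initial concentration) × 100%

Using Ka equilibrium: x² + Ka×x - Ka×C = 0. Solving: [H⁺] = 2.9181e-05. Percent = (2.9181e-05/0.025) × 100

Percent ionization = 0.117%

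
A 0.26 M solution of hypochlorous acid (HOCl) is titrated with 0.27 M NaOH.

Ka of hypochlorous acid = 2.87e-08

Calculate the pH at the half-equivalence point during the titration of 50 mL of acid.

At half-equivalence [HA] = [A⁻], so Henderson-Hasselbalch gives pH = pKa = -log(2.87e-08) = 7.54.

pH = pKa = 7.54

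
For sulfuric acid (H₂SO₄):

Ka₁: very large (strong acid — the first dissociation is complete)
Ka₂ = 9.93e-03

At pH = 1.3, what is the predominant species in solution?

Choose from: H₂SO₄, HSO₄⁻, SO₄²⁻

The first dissociation is complete, so H₂SO₄ itself is never the predominant species in water; pKa₂ = -log(9.93e-03) = 2.00. For a polyprotic acid the predominant species crosses at each pKa: below pKa_n the protonated form dominates, above it the deprotonated form does. At pH = 1.3, the predominant species is HSO₄⁻.

HSO₄⁻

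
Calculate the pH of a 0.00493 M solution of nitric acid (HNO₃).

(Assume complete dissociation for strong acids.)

[H⁺] = 0.00493 M for strong acid. pH = -log[H⁺] = -log(0.00493)

pH = 2.31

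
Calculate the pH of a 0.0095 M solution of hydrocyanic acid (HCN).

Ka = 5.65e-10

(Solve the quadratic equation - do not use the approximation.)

x² + Ka×x - Ka×C = 0. Using quadratic formula: [H⁺] = 2.3165e-06

pH = 5.64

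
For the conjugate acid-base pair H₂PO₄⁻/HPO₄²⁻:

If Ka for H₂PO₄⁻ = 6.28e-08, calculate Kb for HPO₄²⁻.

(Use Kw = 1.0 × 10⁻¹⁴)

For a conjugate pair Ka × Kb = Kw, so Kb = Kw/Ka = 1.0 × 10⁻¹⁴ / 6.28e-08 = 1.59e-07.

K_b = 1.59e-07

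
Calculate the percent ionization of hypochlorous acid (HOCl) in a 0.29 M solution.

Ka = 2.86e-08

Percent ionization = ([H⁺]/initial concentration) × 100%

Using Ka equilibrium: x² + Ka×x - Ka×C = 0. Solving: [H⁺] = 9.1057e-05. Percent = (9.1057e-05/0.29) × 100

Percent ionization = 0.0314%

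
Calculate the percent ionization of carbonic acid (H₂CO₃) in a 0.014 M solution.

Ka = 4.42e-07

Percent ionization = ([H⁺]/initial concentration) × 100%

Using Ka equilibrium: x² + Ka×x - Ka×C = 0. Solving: [H⁺] = 7.8443e-05. Percent = (7.8443e-05/0.014) × 100

Percent ionization = 0.56%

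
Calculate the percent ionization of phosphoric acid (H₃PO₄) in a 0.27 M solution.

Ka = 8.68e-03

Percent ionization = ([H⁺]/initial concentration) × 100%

Using Ka equilibrium: x² + Ka×x - Ka×C = 0. Solving: [H⁺] = 4.4265e-02. Percent = (4.4265e-02/0.27) × 100

Percent ionization = 16.4%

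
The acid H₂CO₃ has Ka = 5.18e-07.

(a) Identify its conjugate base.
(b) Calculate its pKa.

(a) The conjugate base is formed by removing one H⁺ from H₂CO₃, giving HCO₃⁻. (b) pKa = -log(Ka) = -log(5.18e-07) = 6.29.

Conjugate base: HCO₃⁻; pK_a = 6.29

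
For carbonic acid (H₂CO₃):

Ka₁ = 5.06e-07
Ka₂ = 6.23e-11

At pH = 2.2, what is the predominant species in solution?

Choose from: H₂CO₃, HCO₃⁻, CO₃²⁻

pKa₁ = 6.30, pKa₂ = 10.21. For a polyprotic acid the predominant species crosses at each pKa: below pKa_n the protonated form dominates, above it the deprotonated form does. At pH = 2.2, the predominant species is H₂CO₃.

H₂CO₃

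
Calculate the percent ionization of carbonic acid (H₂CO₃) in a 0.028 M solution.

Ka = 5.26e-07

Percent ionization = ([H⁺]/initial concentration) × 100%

Using Ka equilibrium: x² + Ka×x - Ka×C = 0. Solving: [H⁺] = 1.2110e-04. Percent = (1.2110e-04/0.028) × 100

Percent ionization = 0.432%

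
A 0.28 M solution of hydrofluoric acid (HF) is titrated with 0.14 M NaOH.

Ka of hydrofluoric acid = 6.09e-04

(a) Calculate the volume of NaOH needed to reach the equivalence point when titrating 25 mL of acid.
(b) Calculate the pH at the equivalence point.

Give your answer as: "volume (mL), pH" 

moles acid = 0.28 × 25/1000 = 0.007 mol; V_base = moles/0.14 × 1000 = 50.0 mL. At equivalence only the conjugate base is present: [A⁻] = 0.007/0.075 = 9.3333e-02 M. Kb = Kw/Ka = 1.64e-11; [OH⁻] = √(Kb × [A⁻]) = 1.2380e-06; pOH = 5.91; pH = 14 - pOH = 8.09.

V = 50.0 mL, pH = 8.09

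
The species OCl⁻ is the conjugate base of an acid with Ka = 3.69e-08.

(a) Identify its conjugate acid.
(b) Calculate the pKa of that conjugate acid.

(a) The conjugate acid is formed by adding one H⁺ to OCl⁻, giving HOCl. (b) pKa = -log(Ka) = -log(3.69e-08) = 7.43.

Conjugate acid: HOCl; pK_a = 7.43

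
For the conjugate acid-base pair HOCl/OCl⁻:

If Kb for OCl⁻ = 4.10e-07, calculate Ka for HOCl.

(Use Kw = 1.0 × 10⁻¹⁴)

For a conjugate pair Ka × Kb = Kw, so Ka = Kw/Kb = 1.0 × 10⁻¹⁴ / 4.10e-07 = 2.44e-08.

K_a = 2.44e-08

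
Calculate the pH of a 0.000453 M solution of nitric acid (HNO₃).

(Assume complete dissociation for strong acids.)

[H⁺] = 0.000453 M for strong acid. pH = -log[H⁺] = -log(0.000453)

pH = 3.34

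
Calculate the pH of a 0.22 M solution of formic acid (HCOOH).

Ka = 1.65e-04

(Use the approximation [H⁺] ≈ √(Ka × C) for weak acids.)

[H⁺] = √(Ka × C) = √(1.65e-04 × 0.22) = 6.0249e-03. pH = -log(6.0249e-03)

pH = 2.22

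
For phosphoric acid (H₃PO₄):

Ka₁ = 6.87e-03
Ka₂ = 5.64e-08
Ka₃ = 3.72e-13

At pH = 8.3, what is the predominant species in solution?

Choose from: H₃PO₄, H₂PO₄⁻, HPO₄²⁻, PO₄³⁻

pKa₁ = 2.16, pKa₂ = 7.25, pKa₃ = 12.43. For a polyprotic acid the predominant species crosses at each pKa: below pKa_n the protonated form dominates, above it the deprotonated form does. At pH = 8.3, the predominant species is HPO₄²⁻.

HPO₄²⁻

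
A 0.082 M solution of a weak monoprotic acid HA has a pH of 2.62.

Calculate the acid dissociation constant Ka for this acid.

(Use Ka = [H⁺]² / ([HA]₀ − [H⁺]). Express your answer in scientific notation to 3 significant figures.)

[H⁺] = 10^(−pH) = 10^(−2.62) = 2.399e-03 M. For HA ⇌ H⁺ + A⁻, Ka = [H⁺][A⁻]/[HA] = [H⁺]² / ([HA]₀ − [H⁺]) = (2.399e-03)² / (0.082 − 2.399e-03) = 7.23e-05.

K_a = 7.23e-05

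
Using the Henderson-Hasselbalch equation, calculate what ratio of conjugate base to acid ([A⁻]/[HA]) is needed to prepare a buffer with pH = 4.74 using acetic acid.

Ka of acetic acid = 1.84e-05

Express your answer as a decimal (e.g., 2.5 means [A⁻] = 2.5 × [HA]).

pKa = -log(1.84e-05) = 4.7352. pH = pKa + log([A⁻]/[HA]), so log([A⁻]/[HA]) = pH − pKa = 4.74 − 4.7352 = 0.0048. [A⁻]/[HA] = 10^(0.0048) = 1.01

[A⁻]/[HA] = 1.01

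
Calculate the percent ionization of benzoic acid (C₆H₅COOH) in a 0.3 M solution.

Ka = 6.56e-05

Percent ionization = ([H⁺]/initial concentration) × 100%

Using Ka equilibrium: x² + Ka×x - Ka×C = 0. Solving: [H⁺] = 4.4035e-03. Percent = (4.4035e-03/0.3) × 100

Percent ionization = 1.47%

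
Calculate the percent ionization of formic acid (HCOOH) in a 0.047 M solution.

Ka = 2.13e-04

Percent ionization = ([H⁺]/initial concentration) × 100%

Using Ka equilibrium: x² + Ka×x - Ka×C = 0. Solving: [H⁺] = 3.0593e-03. Percent = (3.0593e-03/0.047) × 100

Percent ionization = 6.51%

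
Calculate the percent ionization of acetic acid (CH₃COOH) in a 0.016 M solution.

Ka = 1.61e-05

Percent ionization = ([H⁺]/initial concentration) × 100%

Using Ka equilibrium: x² + Ka×x - Ka×C = 0. Solving: [H⁺] = 4.9956e-04. Percent = (4.9956e-04/0.016) × 100

Percent ionization = 3.12%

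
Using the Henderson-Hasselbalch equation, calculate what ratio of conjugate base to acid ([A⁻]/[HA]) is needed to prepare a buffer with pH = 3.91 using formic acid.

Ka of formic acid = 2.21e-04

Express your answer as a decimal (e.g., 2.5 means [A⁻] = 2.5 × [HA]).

pKa = -log(2.21e-04) = 3.6556. pH = pKa + log([A⁻]/[HA]), so log([A⁻]/[HA]) = pH − pKa = 3.91 − 3.6556 = 0.2544. [A⁻]/[HA] = 10^(0.2544) = 1.80

[A⁻]/[HA] = 1.80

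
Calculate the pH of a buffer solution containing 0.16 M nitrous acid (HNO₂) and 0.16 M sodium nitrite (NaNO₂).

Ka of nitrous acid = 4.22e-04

pKa = -log(4.22e-04) = 3.37. pH = pKa + log([A⁻]/[HA]) = 3.37 + log(0.16/0.16)

pH = 3.37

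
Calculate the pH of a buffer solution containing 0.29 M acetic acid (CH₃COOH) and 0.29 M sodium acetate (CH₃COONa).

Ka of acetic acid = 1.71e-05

pKa = -log(1.71e-05) = 4.77. pH = pKa + log([A⁻]/[HA]) = 4.77 + log(0.29/0.29)

pH = 4.77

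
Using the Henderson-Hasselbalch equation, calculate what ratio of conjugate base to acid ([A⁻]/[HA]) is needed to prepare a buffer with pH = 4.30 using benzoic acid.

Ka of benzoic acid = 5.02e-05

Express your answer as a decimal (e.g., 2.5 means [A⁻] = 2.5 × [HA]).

pKa = -log(5.02e-05) = 4.2993. pH = pKa + log([A⁻]/[HA]), so log([A⁻]/[HA]) = pH − pKa = 4.30 − 4.2993 = 0.0007. [A⁻]/[HA] = 10^(0.0007) = 1.00

[A⁻]/[HA] = 1.00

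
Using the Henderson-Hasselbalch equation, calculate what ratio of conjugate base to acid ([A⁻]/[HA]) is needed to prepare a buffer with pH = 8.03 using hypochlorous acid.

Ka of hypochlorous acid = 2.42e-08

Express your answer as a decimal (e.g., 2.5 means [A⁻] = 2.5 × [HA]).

pKa = -log(2.42e-08) = 7.6162. pH = pKa + log([A⁻]/[HA]), so log([A⁻]/[HA]) = pH − pKa = 8.03 − 7.6162 = 0.4138. [A⁻]/[HA] = 10^(0.4138) = 2.59

[A⁻]/[HA] = 2.59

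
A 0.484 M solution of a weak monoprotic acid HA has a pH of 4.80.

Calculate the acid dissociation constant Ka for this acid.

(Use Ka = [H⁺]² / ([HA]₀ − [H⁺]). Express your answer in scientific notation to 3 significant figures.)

[H⁺] = 10^(−pH) = 10^(−4.80) = 1.585e-05 M. For HA ⇌ H⁺ + A⁻, Ka = [H⁺][A⁻]/[HA] = [H⁺]² / ([HA]₀ − [H⁺]) = (1.585e-05)² / (0.484 − 1.585e-05) = 5.19e-10.

K_a = 5.19e-10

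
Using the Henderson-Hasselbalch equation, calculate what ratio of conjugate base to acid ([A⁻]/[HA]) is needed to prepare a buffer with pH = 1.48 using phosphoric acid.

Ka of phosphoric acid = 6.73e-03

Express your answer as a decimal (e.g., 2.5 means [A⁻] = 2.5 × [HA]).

pKa = -log(6.73e-03) = 2.1720. pH = pKa + log([A⁻]/[HA]), so log([A⁻]/[HA]) = pH − pKa = 1.48 − 2.1720 = -0.6920. [A⁻]/[HA] = 10^(-0.6920) = 0.203

[A⁻]/[HA] = 0.203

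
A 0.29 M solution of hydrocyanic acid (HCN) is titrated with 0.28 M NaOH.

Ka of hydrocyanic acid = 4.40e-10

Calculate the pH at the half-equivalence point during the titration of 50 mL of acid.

At half-equivalence [HA] = [A⁻], so Henderson-Hasselbalch gives pH = pKa = -log(4.40e-10) = 9.36.

pH = pKa = 9.36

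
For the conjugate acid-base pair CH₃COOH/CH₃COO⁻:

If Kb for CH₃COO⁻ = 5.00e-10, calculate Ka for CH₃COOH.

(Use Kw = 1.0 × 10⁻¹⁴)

For a conjugate pair Ka × Kb = Kw, so Ka = Kw/Kb = 1.0 × 10⁻¹⁴ / 5.00e-10 = 2.00e-05.

K_a = 2.00e-05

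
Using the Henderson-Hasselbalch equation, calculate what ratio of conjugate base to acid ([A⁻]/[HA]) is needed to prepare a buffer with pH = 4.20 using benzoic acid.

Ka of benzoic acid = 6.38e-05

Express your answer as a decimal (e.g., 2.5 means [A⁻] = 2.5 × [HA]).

pKa = -log(6.38e-05) = 4.1952. pH = pKa + log([A⁻]/[HA]), so log([A⁻]/[HA]) = pH − pKa = 4.20 − 4.1952 = 0.0048. [A⁻]/[HA] = 10^(0.0048) = 1.01

[A⁻]/[HA] = 1.01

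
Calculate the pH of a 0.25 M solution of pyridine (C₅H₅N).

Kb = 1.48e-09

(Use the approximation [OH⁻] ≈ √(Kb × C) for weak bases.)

[OH⁻] = √(Kb × C) = √(1.48e-09 × 0.25) = 1.9235e-05. pOH = 4.72, pH = 14 - pOH

pH = 9.28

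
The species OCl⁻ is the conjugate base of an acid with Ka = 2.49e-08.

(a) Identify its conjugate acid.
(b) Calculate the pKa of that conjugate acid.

(a) The conjugate acid is formed by adding one H⁺ to OCl⁻, giving HOCl. (b) pKa = -log(Ka) = -log(2.49e-08) = 7.60.

Conjugate acid: HOCl; pK_a = 7.60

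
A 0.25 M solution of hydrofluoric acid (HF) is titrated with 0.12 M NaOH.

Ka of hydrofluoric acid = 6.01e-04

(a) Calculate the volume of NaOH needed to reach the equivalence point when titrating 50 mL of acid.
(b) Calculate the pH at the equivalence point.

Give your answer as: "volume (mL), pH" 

moles acid = 0.25 × 50/1000 = 0.0125 mol; V_base = moles/0.12 × 1000 = 104.2 mL. At equivalence only the conjugate base is present: [A⁻] = 0.0125/0.154 = 8.1081e-02 M. Kb = Kw/Ka = 1.66e-11; [OH⁻] = √(Kb × [A⁻]) = 1.1615e-06; pOH = 5.93; pH = 14 - pOH = 8.07.

V = 104.2 mL, pH = 8.07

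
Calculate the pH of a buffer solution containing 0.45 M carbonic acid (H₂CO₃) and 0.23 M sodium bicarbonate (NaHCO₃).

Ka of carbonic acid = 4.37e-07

pKa = -log(4.37e-07) = 6.36. pH = pKa + log([A⁻]/[HA]) = 6.36 + log(0.23/0.45)

pH = 6.07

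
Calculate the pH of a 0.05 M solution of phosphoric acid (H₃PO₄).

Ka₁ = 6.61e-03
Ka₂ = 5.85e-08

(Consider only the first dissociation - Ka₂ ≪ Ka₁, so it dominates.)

First dissociation dominates. From Ka₁ = [H⁺][HA⁻]/[H₂A], x² + Ka₁·x − Ka₁·C = 0 with C = 0.05 M and Ka₁ = 6.61e-03. Solving: [H⁺] = (−Ka₁ + √(Ka₁² + 4·Ka₁·C)) / 2 = 1.5173e-02 M. pH = -log(1.5173e-02) = 1.82.

pH = 1.82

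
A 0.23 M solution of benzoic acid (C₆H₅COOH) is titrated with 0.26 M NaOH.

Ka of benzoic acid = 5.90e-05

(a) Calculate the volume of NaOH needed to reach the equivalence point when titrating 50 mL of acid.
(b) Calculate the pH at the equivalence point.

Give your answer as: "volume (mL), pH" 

moles acid = 0.23 × 50/1000 = 0.0115 mol; V_base = moles/0.26 × 1000 = 44.2 mL. At equivalence only the conjugate base is present: [A⁻] = 0.0115/0.094 = 1.2204e-01 M. Kb = Kw/Ka = 1.69e-10; [OH⁻] = √(Kb × [A⁻]) = 4.5481e-06; pOH = 5.34; pH = 14 - pOH = 8.66.

V = 44.2 mL, pH = 8.66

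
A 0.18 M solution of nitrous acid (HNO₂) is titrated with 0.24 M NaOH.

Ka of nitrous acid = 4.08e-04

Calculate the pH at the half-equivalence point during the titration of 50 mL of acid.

At half-equivalence [HA] = [A⁻], so Henderson-Hasselbalch gives pH = pKa = -log(4.08e-04) = 3.39.

pH = pKa = 3.39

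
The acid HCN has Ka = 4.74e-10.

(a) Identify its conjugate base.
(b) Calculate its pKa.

(a) The conjugate base is formed by removing one H⁺ from HCN, giving CN⁻. (b) pKa = -log(Ka) = -log(4.74e-10) = 9.32.

Conjugate base: CN⁻; pK_a = 9.32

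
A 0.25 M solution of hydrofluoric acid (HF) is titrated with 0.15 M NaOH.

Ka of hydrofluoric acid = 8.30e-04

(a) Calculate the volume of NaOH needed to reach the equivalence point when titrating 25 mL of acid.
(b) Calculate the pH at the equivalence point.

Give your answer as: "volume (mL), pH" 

moles acid = 0.25 × 25/1000 = 0.00625 mol; V_base = moles/0.15 × 1000 = 41.7 mL. At equivalence only the conjugate base is present: [A⁻] = 0.00625/0.067 = 9.3750e-02 M. Kb = Kw/Ka = 1.20e-11; [OH⁻] = √(Kb × [A⁻]) = 1.0628e-06; pOH = 5.97; pH = 14 - pOH = 8.03.

V = 41.7 mL, pH = 8.03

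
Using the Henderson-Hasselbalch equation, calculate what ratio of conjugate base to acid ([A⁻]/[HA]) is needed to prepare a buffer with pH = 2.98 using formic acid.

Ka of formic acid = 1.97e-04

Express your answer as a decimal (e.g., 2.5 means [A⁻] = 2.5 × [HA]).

pKa = -log(1.97e-04) = 3.7055. pH = pKa + log([A⁻]/[HA]), so log([A⁻]/[HA]) = pH − pKa = 2.98 − 3.7055 = -0.7255. [A⁻]/[HA] = 10^(-0.7255) = 0.188

[A⁻]/[HA] = 0.188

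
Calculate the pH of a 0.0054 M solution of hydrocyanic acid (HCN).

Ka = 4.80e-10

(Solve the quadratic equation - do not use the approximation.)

x² + Ka×x - Ka×C = 0. Using quadratic formula: [H⁺] = 1.6097e-06

pH = 5.79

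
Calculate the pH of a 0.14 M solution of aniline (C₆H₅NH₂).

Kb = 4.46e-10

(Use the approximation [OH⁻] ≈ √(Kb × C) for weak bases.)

[OH⁻] = √(Kb × C) = √(4.46e-10 × 0.14) = 7.9019e-06. pOH = 5.10, pH = 14 - pOH

pH = 8.90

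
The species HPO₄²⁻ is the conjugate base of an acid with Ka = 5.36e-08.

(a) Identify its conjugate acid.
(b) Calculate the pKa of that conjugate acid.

(a) The conjugate acid is formed by adding one H⁺ to HPO₄²⁻, giving H₂PO₄⁻. (b) pKa = -log(Ka) = -log(5.36e-08) = 7.27.

Conjugate acid: H₂PO₄⁻; pK_a = 7.27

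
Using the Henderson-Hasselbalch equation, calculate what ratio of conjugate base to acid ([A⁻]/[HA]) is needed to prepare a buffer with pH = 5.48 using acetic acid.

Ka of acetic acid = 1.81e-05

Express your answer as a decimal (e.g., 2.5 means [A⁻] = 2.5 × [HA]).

pKa = -log(1.81e-05) = 4.7423. pH = pKa + log([A⁻]/[HA]), so log([A⁻]/[HA]) = pH − pKa = 5.48 − 4.7423 = 0.7377. [A⁻]/[HA] = 10^(0.7377) = 5.47

[A⁻]/[HA] = 5.47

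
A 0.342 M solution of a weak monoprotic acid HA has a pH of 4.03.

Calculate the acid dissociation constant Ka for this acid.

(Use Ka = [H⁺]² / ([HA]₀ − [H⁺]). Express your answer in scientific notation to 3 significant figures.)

[H⁺] = 10^(−pH) = 10^(−4.03) = 9.333e-05 M. For HA ⇌ H⁺ + A⁻, Ka = [H⁺][A⁻]/[HA] = [H⁺]² / ([HA]₀ − [H⁺]) = (9.333e-05)² / (0.342 − 9.333e-05) = 2.55e-08.

K_a = 2.55e-08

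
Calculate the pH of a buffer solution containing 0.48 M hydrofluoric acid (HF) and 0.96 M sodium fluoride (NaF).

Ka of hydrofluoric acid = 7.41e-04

pKa = -log(7.41e-04) = 3.13. pH = pKa + log([A⁻]/[HA]) = 3.13 + log(0.96/0.48)

pH = 3.43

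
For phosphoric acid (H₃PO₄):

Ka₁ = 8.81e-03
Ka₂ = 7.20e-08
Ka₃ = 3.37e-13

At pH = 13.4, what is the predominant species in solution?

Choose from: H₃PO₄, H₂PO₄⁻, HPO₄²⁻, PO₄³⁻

pKa₁ = 2.06, pKa₂ = 7.14, pKa₃ = 12.47. For a polyprotic acid the predominant species crosses at each pKa: below pKa_n the protonated form dominates, above it the deprotonated form does. At pH = 13.4, the predominant species is PO₄³⁻.

PO₄³⁻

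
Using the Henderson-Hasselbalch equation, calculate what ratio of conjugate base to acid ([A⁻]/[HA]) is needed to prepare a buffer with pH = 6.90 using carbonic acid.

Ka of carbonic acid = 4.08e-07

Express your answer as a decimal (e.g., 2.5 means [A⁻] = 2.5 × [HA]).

pKa = -log(4.08e-07) = 6.3893. pH = pKa + log([A⁻]/[HA]), so log([A⁻]/[HA]) = pH − pKa = 6.90 − 6.3893 = 0.5107. [A⁻]/[HA] = 10^(0.5107) = 3.24

[A⁻]/[HA] = 3.24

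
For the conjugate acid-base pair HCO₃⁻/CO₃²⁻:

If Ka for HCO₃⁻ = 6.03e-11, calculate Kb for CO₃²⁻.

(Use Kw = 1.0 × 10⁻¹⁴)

For a conjugate pair Ka × Kb = Kw, so Kb = Kw/Ka = 1.0 × 10⁻¹⁴ / 6.03e-11 = 1.66e-04.

K_b = 1.66e-04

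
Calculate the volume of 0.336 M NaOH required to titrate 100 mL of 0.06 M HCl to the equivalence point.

At equivalence: moles acid = moles base. moles HCl = 0.06 × 100/1000 = 0.006 mol. V_base = moles / 0.336 × 1000 = 17.9 mL.

V_{base} = 17.9 mL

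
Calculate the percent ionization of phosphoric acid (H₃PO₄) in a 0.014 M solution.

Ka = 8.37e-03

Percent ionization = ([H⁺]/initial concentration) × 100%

Using Ka equilibrium: x² + Ka×x - Ka×C = 0. Solving: [H⁺] = 7.4208e-03. Percent = (7.4208e-03/0.014) × 100

Percent ionization = 53%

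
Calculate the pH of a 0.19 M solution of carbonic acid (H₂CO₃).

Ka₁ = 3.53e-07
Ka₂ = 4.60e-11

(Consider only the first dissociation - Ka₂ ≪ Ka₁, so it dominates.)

First dissociation dominates. From Ka₁ = [H⁺][HA⁻]/[H₂A], x² + Ka₁·x − Ka₁·C = 0 with C = 0.19 M and Ka₁ = 3.53e-07. Solving: [H⁺] = (−Ka₁ + √(Ka₁² + 4·Ka₁·C)) / 2 = 2.5880e-04 M. pH = -log(2.5880e-04) = 3.59.

pH = 3.59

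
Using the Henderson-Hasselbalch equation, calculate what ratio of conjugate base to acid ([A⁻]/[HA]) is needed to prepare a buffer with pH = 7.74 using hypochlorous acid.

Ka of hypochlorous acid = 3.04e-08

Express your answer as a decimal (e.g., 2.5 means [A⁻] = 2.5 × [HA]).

pKa = -log(3.04e-08) = 7.5171. pH = pKa + log([A⁻]/[HA]), so log([A⁻]/[HA]) = pH − pKa = 7.74 − 7.5171 = 0.2229. [A⁻]/[HA] = 10^(0.2229) = 1.67

[A⁻]/[HA] = 1.67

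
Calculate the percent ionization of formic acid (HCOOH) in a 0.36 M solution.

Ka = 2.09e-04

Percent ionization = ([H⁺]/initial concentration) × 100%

Using Ka equilibrium: x² + Ka×x - Ka×C = 0. Solving: [H⁺] = 8.5702e-03. Percent = (8.5702e-03/0.36) × 100

Percent ionization = 2.38%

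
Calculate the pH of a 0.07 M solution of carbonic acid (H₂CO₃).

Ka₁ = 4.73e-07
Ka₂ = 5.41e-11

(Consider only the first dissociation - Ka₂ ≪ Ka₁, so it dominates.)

First dissociation dominates. From Ka₁ = [H⁺][HA⁻]/[H₂A], x² + Ka₁·x − Ka₁·C = 0 with C = 0.07 M and Ka₁ = 4.73e-07. Solving: [H⁺] = (−Ka₁ + √(Ka₁² + 4·Ka₁·C)) / 2 = 1.8173e-04 M. pH = -log(1.8173e-04) = 3.74.

pH = 3.74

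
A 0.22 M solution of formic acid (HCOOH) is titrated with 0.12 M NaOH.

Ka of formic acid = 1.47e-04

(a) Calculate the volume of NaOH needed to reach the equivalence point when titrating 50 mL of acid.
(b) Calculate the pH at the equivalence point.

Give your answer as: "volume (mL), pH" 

moles acid = 0.22 × 50/1000 = 0.011 mol; V_base = moles/0.12 × 1000 = 91.7 mL. At equivalence only the conjugate base is present: [A⁻] = 0.011/0.142 = 7.7647e-02 M. Kb = Kw/Ka = 6.80e-11; [OH⁻] = √(Kb × [A⁻]) = 2.2983e-06; pOH = 5.64; pH = 14 - pOH = 8.36.

V = 91.7 mL, pH = 8.36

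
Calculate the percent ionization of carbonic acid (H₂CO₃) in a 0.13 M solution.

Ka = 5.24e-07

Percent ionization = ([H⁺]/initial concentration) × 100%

Using Ka equilibrium: x² + Ka×x - Ka×C = 0. Solving: [H⁺] = 2.6074e-04. Percent = (2.6074e-04/0.13) × 100

Percent ionization = 0.201%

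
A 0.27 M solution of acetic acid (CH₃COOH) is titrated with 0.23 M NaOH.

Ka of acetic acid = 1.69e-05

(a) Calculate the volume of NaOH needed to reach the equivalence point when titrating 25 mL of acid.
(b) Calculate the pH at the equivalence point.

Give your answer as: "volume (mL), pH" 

moles acid = 0.27 × 25/1000 = 0.00675 mol; V_base = moles/0.23 × 1000 = 29.3 mL. At equivalence only the conjugate base is present: [A⁻] = 0.00675/0.054 = 1.2420e-01 M. Kb = Kw/Ka = 5.92e-10; [OH⁻] = √(Kb × [A⁻]) = 8.5727e-06; pOH = 5.07; pH = 14 - pOH = 8.93.

V = 29.3 mL, pH = 8.93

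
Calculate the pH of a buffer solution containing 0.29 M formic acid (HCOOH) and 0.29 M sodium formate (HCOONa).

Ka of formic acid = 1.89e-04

pKa = -log(1.89e-04) = 3.72. pH = pKa + log([A⁻]/[HA]) = 3.72 + log(0.29/0.29)

pH = 3.72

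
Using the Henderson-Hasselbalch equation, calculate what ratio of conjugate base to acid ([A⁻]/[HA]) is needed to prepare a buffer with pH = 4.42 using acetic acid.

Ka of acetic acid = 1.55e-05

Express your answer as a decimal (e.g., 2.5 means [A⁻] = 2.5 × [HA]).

pKa = -log(1.55e-05) = 4.8097. pH = pKa + log([A⁻]/[HA]), so log([A⁻]/[HA]) = pH − pKa = 4.42 − 4.8097 = -0.3897. [A⁻]/[HA] = 10^(-0.3897) = 0.408

[A⁻]/[HA] = 0.408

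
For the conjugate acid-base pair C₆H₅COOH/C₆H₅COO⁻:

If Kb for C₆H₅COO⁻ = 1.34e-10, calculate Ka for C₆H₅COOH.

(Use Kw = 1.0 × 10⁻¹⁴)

For a conjugate pair Ka × Kb = Kw, so Ka = Kw/Kb = 1.0 × 10⁻¹⁴ / 1.34e-10 = 7.46e-05.

K_a = 7.46e-05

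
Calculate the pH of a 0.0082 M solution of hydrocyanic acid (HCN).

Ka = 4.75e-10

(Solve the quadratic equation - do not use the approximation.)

x² + Ka×x - Ka×C = 0. Using quadratic formula: [H⁺] = 1.9733e-06

pH = 5.70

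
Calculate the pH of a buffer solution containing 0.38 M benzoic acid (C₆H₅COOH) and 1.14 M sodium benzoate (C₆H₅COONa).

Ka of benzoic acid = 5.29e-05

pKa = -log(5.29e-05) = 4.28. pH = pKa + log([A⁻]/[HA]) = 4.28 + log(1.14/0.38)

pH = 4.75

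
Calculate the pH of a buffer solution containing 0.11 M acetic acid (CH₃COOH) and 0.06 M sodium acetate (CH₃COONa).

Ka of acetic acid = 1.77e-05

pKa = -log(1.77e-05) = 4.75. pH = pKa + log([A⁻]/[HA]) = 4.75 + log(0.06/0.11)

pH = 4.49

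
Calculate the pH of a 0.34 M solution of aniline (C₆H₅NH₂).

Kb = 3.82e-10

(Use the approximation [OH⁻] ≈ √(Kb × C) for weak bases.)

[OH⁻] = √(Kb × C) = √(3.82e-10 × 0.34) = 1.1396e-05. pOH = 4.94, pH = 14 - pOH

pH = 9.06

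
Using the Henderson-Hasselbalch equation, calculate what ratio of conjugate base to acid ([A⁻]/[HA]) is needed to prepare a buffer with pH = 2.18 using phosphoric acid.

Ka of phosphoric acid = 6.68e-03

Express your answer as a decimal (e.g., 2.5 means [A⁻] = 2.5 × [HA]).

pKa = -log(6.68e-03) = 2.1752. pH = pKa + log([A⁻]/[HA]), so log([A⁻]/[HA]) = pH − pKa = 2.18 − 2.1752 = 0.0048. [A⁻]/[HA] = 10^(0.0048) = 1.01

[A⁻]/[HA] = 1.01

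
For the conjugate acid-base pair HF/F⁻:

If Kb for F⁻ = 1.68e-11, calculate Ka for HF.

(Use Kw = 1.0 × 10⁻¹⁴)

For a conjugate pair Ka × Kb = Kw, so Ka = Kw/Kb = 1.0 × 10⁻¹⁴ / 1.68e-11 = 5.95e-04.

K_a = 5.95e-04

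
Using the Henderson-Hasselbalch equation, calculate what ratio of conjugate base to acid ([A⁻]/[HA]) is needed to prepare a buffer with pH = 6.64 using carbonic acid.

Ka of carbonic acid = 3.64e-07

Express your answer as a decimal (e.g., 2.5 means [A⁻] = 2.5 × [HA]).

pKa = -log(3.64e-07) = 6.4389. pH = pKa + log([A⁻]/[HA]), so log([A⁻]/[HA]) = pH − pKa = 6.64 − 6.4389 = 0.2011. [A⁻]/[HA] = 10^(0.2011) = 1.59

[A⁻]/[HA] = 1.59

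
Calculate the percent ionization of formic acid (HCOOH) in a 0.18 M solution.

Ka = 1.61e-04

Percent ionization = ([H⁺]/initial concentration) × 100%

Using Ka equilibrium: x² + Ka×x - Ka×C = 0. Solving: [H⁺] = 5.3034e-03. Percent = (5.3034e-03/0.18) × 100

Percent ionization = 2.95%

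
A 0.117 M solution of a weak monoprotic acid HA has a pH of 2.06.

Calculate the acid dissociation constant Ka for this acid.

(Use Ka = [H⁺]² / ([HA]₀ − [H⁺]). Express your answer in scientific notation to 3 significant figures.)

[H⁺] = 10^(−pH) = 10^(−2.06) = 8.710e-03 M. For HA ⇌ H⁺ + A⁻, Ka = [H⁺][A⁻]/[HA] = [H⁺]² / ([HA]₀ − [H⁺]) = (8.710e-03)² / (0.117 − 8.710e-03) = 7.01e-04.

K_a = 7.01e-04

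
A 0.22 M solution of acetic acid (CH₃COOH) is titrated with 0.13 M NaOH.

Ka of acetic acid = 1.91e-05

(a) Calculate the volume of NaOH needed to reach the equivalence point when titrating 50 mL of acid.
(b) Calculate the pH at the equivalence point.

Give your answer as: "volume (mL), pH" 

moles acid = 0.22 × 50/1000 = 0.011 mol; V_base = moles/0.13 × 1000 = 84.6 mL. At equivalence only the conjugate base is present: [A⁻] = 0.011/0.135 = 8.1714e-02 M. Kb = Kw/Ka = 5.24e-10; [OH⁻] = √(Kb × [A⁻]) = 6.5408e-06; pOH = 5.18; pH = 14 - pOH = 8.82.

V = 84.6 mL, pH = 8.82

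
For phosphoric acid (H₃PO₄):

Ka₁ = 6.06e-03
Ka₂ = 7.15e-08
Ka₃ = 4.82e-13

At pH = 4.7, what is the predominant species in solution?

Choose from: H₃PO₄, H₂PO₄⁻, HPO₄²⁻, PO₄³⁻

pKa₁ = 2.22, pKa₂ = 7.15, pKa₃ = 12.32. For a polyprotic acid the predominant species crosses at each pKa: below pKa_n the protonated form dominates, above it the deprotonated form does. At pH = 4.7, the predominant species is H₂PO₄⁻.

H₂PO₄⁻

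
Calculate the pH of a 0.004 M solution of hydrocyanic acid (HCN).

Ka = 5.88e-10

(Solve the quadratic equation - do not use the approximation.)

x² + Ka×x - Ka×C = 0. Using quadratic formula: [H⁺] = 1.5333e-06

pH = 5.81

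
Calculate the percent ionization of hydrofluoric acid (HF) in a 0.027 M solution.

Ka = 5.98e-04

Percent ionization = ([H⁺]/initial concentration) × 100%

Using Ka equilibrium: x² + Ka×x - Ka×C = 0. Solving: [H⁺] = 3.7303e-03. Percent = (3.7303e-03/0.027) × 100

Percent ionization = 13.8%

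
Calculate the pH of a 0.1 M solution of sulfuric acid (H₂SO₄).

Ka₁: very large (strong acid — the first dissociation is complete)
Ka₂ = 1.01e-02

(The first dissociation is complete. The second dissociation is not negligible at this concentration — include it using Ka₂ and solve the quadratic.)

First dissociation is complete: [H⁺]₀ = [HSO₄⁻]₀ = C = 0.1 M. Second dissociation HSO₄⁻ ⇌ H⁺ + SO₄²⁻: let x = [SO₄²⁻]. Ka₂ = (C + x)·x / (C − x) = 1.01e-02 → x² + (C + Ka₂)·x − Ka₂·C = 0 → x² + 0.11010·x − 1.010e-03 = 0. x = (−0.11010 + √(0.11010² + 4 × 1.010e-03)) / 2 = 8.5149e-03 M. [H⁺] = C + x = 0.1 + 8.5149e-03 = 1.0851e-01 M. pH = -log(1.0851e-01) = 0.96.

pH = 0.96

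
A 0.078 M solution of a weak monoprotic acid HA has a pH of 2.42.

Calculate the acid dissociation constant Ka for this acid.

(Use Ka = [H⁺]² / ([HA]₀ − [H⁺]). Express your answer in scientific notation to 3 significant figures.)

[H⁺] = 10^(−pH) = 10^(−2.42) = 3.802e-03 M. For HA ⇌ H⁺ + A⁻, Ka = [H⁺][A⁻]/[HA] = [H⁺]² / ([HA]₀ − [H⁺]) = (3.802e-03)² / (0.078 − 3.802e-03) = 1.95e-04.

K_a = 1.95e-04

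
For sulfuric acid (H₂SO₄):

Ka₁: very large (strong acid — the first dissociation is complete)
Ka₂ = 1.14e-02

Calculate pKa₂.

pKa₂ = -log(Ka₂) = -log(1.14e-02) = 1.94.

pK_{a2} = 1.94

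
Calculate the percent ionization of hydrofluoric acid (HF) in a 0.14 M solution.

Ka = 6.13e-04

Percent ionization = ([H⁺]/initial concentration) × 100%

Using Ka equilibrium: x² + Ka×x - Ka×C = 0. Solving: [H⁺] = 8.9625e-03. Percent = (8.9625e-03/0.14) × 100

Percent ionization = 6.4%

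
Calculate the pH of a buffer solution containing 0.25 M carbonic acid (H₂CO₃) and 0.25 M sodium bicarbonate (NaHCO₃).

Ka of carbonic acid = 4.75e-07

pKa = -log(4.75e-07) = 6.32. pH = pKa + log([A⁻]/[HA]) = 6.32 + log(0.25/0.25)

pH = 6.32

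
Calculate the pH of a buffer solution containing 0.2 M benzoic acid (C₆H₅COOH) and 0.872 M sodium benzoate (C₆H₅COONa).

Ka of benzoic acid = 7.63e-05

pKa = -log(7.63e-05) = 4.12. pH = pKa + log([A⁻]/[HA]) = 4.12 + log(0.872/0.2)

pH = 4.76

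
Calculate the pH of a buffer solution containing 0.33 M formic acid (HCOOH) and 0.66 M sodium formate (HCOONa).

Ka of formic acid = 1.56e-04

pKa = -log(1.56e-04) = 3.81. pH = pKa + log([A⁻]/[HA]) = 3.81 + log(0.66/0.33)

pH = 4.11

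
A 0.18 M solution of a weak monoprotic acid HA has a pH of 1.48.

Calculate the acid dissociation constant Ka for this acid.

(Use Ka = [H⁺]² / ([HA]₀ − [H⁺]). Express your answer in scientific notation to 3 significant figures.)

[H⁺] = 10^(−pH) = 10^(−1.48) = 3.311e-02 M. For HA ⇌ H⁺ + A⁻, Ka = [H⁺][A⁻]/[HA] = [H⁺]² / ([HA]₀ − [H⁺]) = (3.311e-02)² / (0.18 − 3.311e-02) = 7.46e-03.

K_a = 7.46e-03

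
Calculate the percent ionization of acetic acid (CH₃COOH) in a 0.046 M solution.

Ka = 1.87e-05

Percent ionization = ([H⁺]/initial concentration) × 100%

Using Ka equilibrium: x² + Ka×x - Ka×C = 0. Solving: [H⁺] = 9.1817e-04. Percent = (9.1817e-04/0.046) × 100

Percent ionization = 2%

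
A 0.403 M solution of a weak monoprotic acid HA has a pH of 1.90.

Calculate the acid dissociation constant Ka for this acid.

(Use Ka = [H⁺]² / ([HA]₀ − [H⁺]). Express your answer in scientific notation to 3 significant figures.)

[H⁺] = 10^(−pH) = 10^(−1.90) = 1.259e-02 M. For HA ⇌ H⁺ + A⁻, Ka = [H⁺][A⁻]/[HA] = [H⁺]² / ([HA]₀ − [H⁺]) = (1.259e-02)² / (0.403 − 1.259e-02) = 4.06e-04.

K_a = 4.06e-04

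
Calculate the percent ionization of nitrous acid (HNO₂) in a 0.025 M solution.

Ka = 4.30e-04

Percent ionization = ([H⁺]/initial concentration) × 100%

Using Ka equilibrium: x² + Ka×x - Ka×C = 0. Solving: [H⁺] = 3.0708e-03. Percent = (3.0708e-03/0.025) × 100

Percent ionization = 12.3%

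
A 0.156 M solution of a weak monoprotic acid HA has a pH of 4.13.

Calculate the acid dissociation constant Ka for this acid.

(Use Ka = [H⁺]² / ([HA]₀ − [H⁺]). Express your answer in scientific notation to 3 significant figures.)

[H⁺] = 10^(−pH) = 10^(−4.13) = 7.413e-05 M. For HA ⇌ H⁺ + A⁻, Ka = [H⁺][A⁻]/[HA] = [H⁺]² / ([HA]₀ − [H⁺]) = (7.413e-05)² / (0.156 − 7.413e-05) = 3.52e-08.

K_a = 3.52e-08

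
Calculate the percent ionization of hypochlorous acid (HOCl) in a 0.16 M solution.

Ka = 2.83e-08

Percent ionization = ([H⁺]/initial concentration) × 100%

Using Ka equilibrium: x² + Ka×x - Ka×C = 0. Solving: [H⁺] = 6.7276e-05. Percent = (6.7276e-05/0.16) × 100

Percent ionization = 0.042%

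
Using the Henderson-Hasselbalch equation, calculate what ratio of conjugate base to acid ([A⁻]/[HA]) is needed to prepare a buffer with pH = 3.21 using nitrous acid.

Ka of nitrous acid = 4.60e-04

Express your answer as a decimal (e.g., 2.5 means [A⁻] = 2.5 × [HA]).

pKa = -log(4.60e-04) = 3.3372. pH = pKa + log([A⁻]/[HA]), so log([A⁻]/[HA]) = pH − pKa = 3.21 − 3.3372 = -0.1272. [A⁻]/[HA] = 10^(-0.1272) = 0.746

[A⁻]/[HA] = 0.746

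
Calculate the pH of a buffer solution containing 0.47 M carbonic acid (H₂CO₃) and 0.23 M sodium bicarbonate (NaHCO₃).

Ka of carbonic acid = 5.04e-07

pKa = -log(5.04e-07) = 6.30. pH = pKa + log([A⁻]/[HA]) = 6.30 + log(0.23/0.47)

pH = 5.99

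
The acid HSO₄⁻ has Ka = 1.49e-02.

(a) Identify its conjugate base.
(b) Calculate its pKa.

(a) The conjugate base is formed by removing one H⁺ from HSO₄⁻, giving SO₄²⁻. (b) pKa = -log(Ka) = -log(1.49e-02) = 1.83.

Conjugate base: SO₄²⁻; pK_a = 1.83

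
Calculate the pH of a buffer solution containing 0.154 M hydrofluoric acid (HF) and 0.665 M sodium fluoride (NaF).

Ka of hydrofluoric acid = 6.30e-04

pKa = -log(6.30e-04) = 3.20. pH = pKa + log([A⁻]/[HA]) = 3.20 + log(0.665/0.154)

pH = 3.84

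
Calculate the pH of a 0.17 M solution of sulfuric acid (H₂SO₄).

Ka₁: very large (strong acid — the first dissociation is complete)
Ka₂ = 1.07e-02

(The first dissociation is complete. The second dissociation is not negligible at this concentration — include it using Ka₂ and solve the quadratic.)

First dissociation is complete: [H⁺]₀ = [HSO₄⁻]₀ = C = 0.17 M. Second dissociation HSO₄⁻ ⇌ H⁺ + SO₄²⁻: let x = [SO₄²⁻]. Ka₂ = (C + x)·x / (C − x) = 1.07e-02 → x² + (C + Ka₂)·x − Ka₂·C = 0 → x² + 0.18070·x − 1.819e-03 = 0. x = (−0.18070 + √(0.18070² + 4 × 1.819e-03)) / 2 = 9.5606e-03 M. [H⁺] = C + x = 0.17 + 9.5606e-03 = 1.7956e-01 M. pH = -log(1.7956e-01) = 0.75.

pH = 0.75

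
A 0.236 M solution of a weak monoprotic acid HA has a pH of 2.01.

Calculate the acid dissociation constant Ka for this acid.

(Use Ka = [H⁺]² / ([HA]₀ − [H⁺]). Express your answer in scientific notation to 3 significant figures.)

[H⁺] = 10^(−pH) = 10^(−2.01) = 9.772e-03 M. For HA ⇌ H⁺ + A⁻, Ka = [H⁺][A⁻]/[HA] = [H⁺]² / ([HA]₀ − [H⁺]) = (9.772e-03)² / (0.236 − 9.772e-03) = 4.22e-04.

K_a = 4.22e-04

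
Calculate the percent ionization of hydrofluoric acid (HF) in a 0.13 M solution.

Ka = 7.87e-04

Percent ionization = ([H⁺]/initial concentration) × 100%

Using Ka equilibrium: x² + Ka×x - Ka×C = 0. Solving: [H⁺] = 9.7290e-03. Percent = (9.7290e-03/0.13) × 100

Percent ionization = 7.48%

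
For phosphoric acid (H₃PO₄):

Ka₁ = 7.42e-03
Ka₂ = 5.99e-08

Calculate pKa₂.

pKa₂ = -log(Ka₂) = -log(5.99e-08) = 7.22.

pK_{a2} = 7.22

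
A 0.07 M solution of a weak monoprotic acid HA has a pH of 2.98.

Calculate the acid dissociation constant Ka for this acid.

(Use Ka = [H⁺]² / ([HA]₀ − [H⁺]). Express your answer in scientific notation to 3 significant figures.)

[H⁺] = 10^(−pH) = 10^(−2.98) = 1.047e-03 M. For HA ⇌ H⁺ + A⁻, Ka = [H⁺][A⁻]/[HA] = [H⁺]² / ([HA]₀ − [H⁺]) = (1.047e-03)² / (0.07 − 1.047e-03) = 1.59e-05.

K_a = 1.59e-05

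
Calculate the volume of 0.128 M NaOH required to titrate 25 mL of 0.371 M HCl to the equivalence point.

At equivalence: moles acid = moles base. moles HCl = 0.371 × 25/1000 = 0.009275 mol. V_base = moles / 0.128 × 1000 = 72.5 mL.

V_{base} = 72.5 mL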